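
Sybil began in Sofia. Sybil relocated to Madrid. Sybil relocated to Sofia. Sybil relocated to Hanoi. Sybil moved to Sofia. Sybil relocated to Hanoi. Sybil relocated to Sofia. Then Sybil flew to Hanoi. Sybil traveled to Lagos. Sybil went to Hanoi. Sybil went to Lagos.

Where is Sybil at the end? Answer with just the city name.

Answer: Lagos

Derivation:
Tracking Sybil's location:
Start: Sybil is in Sofia.
After move 1: Sofia -> Madrid. Sybil is in Madrid.
After move 2: Madrid -> Sofia. Sybil is in Sofia.
After move 3: Sofia -> Hanoi. Sybil is in Hanoi.
After move 4: Hanoi -> Sofia. Sybil is in Sofia.
After move 5: Sofia -> Hanoi. Sybil is in Hanoi.
After move 6: Hanoi -> Sofia. Sybil is in Sofia.
After move 7: Sofia -> Hanoi. Sybil is in Hanoi.
After move 8: Hanoi -> Lagos. Sybil is in Lagos.
After move 9: Lagos -> Hanoi. Sybil is in Hanoi.
After move 10: Hanoi -> Lagos. Sybil is in Lagos.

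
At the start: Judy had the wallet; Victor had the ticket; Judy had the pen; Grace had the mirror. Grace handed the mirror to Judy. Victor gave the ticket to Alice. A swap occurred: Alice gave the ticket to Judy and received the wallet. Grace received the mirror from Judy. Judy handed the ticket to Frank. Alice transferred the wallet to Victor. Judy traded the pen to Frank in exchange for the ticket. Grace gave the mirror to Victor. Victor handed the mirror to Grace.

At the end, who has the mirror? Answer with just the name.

Tracking all object holders:
Start: wallet:Judy, ticket:Victor, pen:Judy, mirror:Grace
Event 1 (give mirror: Grace -> Judy). State: wallet:Judy, ticket:Victor, pen:Judy, mirror:Judy
Event 2 (give ticket: Victor -> Alice). State: wallet:Judy, ticket:Alice, pen:Judy, mirror:Judy
Event 3 (swap ticket<->wallet: now ticket:Judy, wallet:Alice). State: wallet:Alice, ticket:Judy, pen:Judy, mirror:Judy
Event 4 (give mirror: Judy -> Grace). State: wallet:Alice, ticket:Judy, pen:Judy, mirror:Grace
Event 5 (give ticket: Judy -> Frank). State: wallet:Alice, ticket:Frank, pen:Judy, mirror:Grace
Event 6 (give wallet: Alice -> Victor). State: wallet:Victor, ticket:Frank, pen:Judy, mirror:Grace
Event 7 (swap pen<->ticket: now pen:Frank, ticket:Judy). State: wallet:Victor, ticket:Judy, pen:Frank, mirror:Grace
Event 8 (give mirror: Grace -> Victor). State: wallet:Victor, ticket:Judy, pen:Frank, mirror:Victor
Event 9 (give mirror: Victor -> Grace). State: wallet:Victor, ticket:Judy, pen:Frank, mirror:Grace

Final state: wallet:Victor, ticket:Judy, pen:Frank, mirror:Grace
The mirror is held by Grace.

Answer: Grace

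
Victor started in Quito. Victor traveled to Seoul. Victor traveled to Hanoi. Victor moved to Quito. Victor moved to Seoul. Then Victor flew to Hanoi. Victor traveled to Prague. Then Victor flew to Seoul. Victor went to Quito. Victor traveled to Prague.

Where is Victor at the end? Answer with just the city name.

Tracking Victor's location:
Start: Victor is in Quito.
After move 1: Quito -> Seoul. Victor is in Seoul.
After move 2: Seoul -> Hanoi. Victor is in Hanoi.
After move 3: Hanoi -> Quito. Victor is in Quito.
After move 4: Quito -> Seoul. Victor is in Seoul.
After move 5: Seoul -> Hanoi. Victor is in Hanoi.
After move 6: Hanoi -> Prague. Victor is in Prague.
After move 7: Prague -> Seoul. Victor is in Seoul.
After move 8: Seoul -> Quito. Victor is in Quito.
After move 9: Quito -> Prague. Victor is in Prague.

Answer: Prague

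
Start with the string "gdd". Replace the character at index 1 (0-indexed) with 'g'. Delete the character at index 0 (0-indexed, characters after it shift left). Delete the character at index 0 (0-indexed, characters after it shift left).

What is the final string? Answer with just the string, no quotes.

Answer: d

Derivation:
Applying each edit step by step:
Start: "gdd"
Op 1 (replace idx 1: 'd' -> 'g'): "gdd" -> "ggd"
Op 2 (delete idx 0 = 'g'): "ggd" -> "gd"
Op 3 (delete idx 0 = 'g'): "gd" -> "d"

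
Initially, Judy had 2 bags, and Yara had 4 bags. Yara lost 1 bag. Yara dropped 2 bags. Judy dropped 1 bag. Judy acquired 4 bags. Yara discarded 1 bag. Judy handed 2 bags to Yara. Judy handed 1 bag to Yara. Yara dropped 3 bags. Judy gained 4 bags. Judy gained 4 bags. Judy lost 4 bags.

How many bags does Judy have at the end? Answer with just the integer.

Answer: 6

Derivation:
Tracking counts step by step:
Start: Judy=2, Yara=4
Event 1 (Yara -1): Yara: 4 -> 3. State: Judy=2, Yara=3
Event 2 (Yara -2): Yara: 3 -> 1. State: Judy=2, Yara=1
Event 3 (Judy -1): Judy: 2 -> 1. State: Judy=1, Yara=1
Event 4 (Judy +4): Judy: 1 -> 5. State: Judy=5, Yara=1
Event 5 (Yara -1): Yara: 1 -> 0. State: Judy=5, Yara=0
Event 6 (Judy -> Yara, 2): Judy: 5 -> 3, Yara: 0 -> 2. State: Judy=3, Yara=2
Event 7 (Judy -> Yara, 1): Judy: 3 -> 2, Yara: 2 -> 3. State: Judy=2, Yara=3
Event 8 (Yara -3): Yara: 3 -> 0. State: Judy=2, Yara=0
Event 9 (Judy +4): Judy: 2 -> 6. State: Judy=6, Yara=0
Event 10 (Judy +4): Judy: 6 -> 10. State: Judy=10, Yara=0
Event 11 (Judy -4): Judy: 10 -> 6. State: Judy=6, Yara=0

Judy's final count: 6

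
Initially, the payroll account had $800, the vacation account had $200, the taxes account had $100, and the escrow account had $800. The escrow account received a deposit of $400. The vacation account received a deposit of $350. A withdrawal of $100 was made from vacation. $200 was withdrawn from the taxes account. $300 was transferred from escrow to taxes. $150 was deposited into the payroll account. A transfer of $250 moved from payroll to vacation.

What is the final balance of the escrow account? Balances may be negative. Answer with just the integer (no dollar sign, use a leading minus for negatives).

Answer: 900

Derivation:
Tracking account balances step by step:
Start: payroll=800, vacation=200, taxes=100, escrow=800
Event 1 (deposit 400 to escrow): escrow: 800 + 400 = 1200. Balances: payroll=800, vacation=200, taxes=100, escrow=1200
Event 2 (deposit 350 to vacation): vacation: 200 + 350 = 550. Balances: payroll=800, vacation=550, taxes=100, escrow=1200
Event 3 (withdraw 100 from vacation): vacation: 550 - 100 = 450. Balances: payroll=800, vacation=450, taxes=100, escrow=1200
Event 4 (withdraw 200 from taxes): taxes: 100 - 200 = -100. Balances: payroll=800, vacation=450, taxes=-100, escrow=1200
Event 5 (transfer 300 escrow -> taxes): escrow: 1200 - 300 = 900, taxes: -100 + 300 = 200. Balances: payroll=800, vacation=450, taxes=200, escrow=900
Event 6 (deposit 150 to payroll): payroll: 800 + 150 = 950. Balances: payroll=950, vacation=450, taxes=200, escrow=900
Event 7 (transfer 250 payroll -> vacation): payroll: 950 - 250 = 700, vacation: 450 + 250 = 700. Balances: payroll=700, vacation=700, taxes=200, escrow=900

Final balance of escrow: 900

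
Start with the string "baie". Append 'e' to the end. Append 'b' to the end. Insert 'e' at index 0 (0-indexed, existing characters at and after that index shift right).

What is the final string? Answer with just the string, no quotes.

Applying each edit step by step:
Start: "baie"
Op 1 (append 'e'): "baie" -> "baiee"
Op 2 (append 'b'): "baiee" -> "baieeb"
Op 3 (insert 'e' at idx 0): "baieeb" -> "ebaieeb"

Answer: ebaieeb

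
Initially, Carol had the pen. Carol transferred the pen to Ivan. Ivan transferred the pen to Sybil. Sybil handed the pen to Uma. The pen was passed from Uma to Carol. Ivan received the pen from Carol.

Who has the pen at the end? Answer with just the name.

Tracking the pen through each event:
Start: Carol has the pen.
After event 1: Ivan has the pen.
After event 2: Sybil has the pen.
After event 3: Uma has the pen.
After event 4: Carol has the pen.
After event 5: Ivan has the pen.

Answer: Ivan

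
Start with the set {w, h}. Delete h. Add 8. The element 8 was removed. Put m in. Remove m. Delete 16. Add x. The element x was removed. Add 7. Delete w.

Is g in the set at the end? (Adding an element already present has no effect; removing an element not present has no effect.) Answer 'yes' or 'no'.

Tracking the set through each operation:
Start: {h, w}
Event 1 (remove h): removed. Set: {w}
Event 2 (add 8): added. Set: {8, w}
Event 3 (remove 8): removed. Set: {w}
Event 4 (add m): added. Set: {m, w}
Event 5 (remove m): removed. Set: {w}
Event 6 (remove 16): not present, no change. Set: {w}
Event 7 (add x): added. Set: {w, x}
Event 8 (remove x): removed. Set: {w}
Event 9 (add 7): added. Set: {7, w}
Event 10 (remove w): removed. Set: {7}

Final set: {7} (size 1)
g is NOT in the final set.

Answer: no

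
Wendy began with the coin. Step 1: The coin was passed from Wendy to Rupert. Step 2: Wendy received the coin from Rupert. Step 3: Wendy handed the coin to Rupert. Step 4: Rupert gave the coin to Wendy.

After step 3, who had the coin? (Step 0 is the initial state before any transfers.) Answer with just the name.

Tracking the coin holder through step 3:
After step 0 (start): Wendy
After step 1: Rupert
After step 2: Wendy
After step 3: Rupert

At step 3, the holder is Rupert.

Answer: Rupert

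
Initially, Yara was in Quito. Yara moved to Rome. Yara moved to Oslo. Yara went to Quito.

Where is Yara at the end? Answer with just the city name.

Answer: Quito

Derivation:
Tracking Yara's location:
Start: Yara is in Quito.
After move 1: Quito -> Rome. Yara is in Rome.
After move 2: Rome -> Oslo. Yara is in Oslo.
After move 3: Oslo -> Quito. Yara is in Quito.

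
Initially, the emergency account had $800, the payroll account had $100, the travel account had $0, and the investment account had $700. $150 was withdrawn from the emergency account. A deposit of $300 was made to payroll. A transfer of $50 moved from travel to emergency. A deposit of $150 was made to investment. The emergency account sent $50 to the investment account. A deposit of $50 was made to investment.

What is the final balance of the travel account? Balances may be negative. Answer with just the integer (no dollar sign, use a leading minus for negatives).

Tracking account balances step by step:
Start: emergency=800, payroll=100, travel=0, investment=700
Event 1 (withdraw 150 from emergency): emergency: 800 - 150 = 650. Balances: emergency=650, payroll=100, travel=0, investment=700
Event 2 (deposit 300 to payroll): payroll: 100 + 300 = 400. Balances: emergency=650, payroll=400, travel=0, investment=700
Event 3 (transfer 50 travel -> emergency): travel: 0 - 50 = -50, emergency: 650 + 50 = 700. Balances: emergency=700, payroll=400, travel=-50, investment=700
Event 4 (deposit 150 to investment): investment: 700 + 150 = 850. Balances: emergency=700, payroll=400, travel=-50, investment=850
Event 5 (transfer 50 emergency -> investment): emergency: 700 - 50 = 650, investment: 850 + 50 = 900. Balances: emergency=650, payroll=400, travel=-50, investment=900
Event 6 (deposit 50 to investment): investment: 900 + 50 = 950. Balances: emergency=650, payroll=400, travel=-50, investment=950

Final balance of travel: -50

Answer: -50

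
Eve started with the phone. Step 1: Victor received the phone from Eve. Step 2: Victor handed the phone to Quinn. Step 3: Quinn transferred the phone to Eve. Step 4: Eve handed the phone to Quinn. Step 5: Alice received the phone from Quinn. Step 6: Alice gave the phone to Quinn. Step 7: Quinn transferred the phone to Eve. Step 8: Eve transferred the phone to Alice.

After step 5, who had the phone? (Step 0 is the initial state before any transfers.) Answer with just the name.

Answer: Alice

Derivation:
Tracking the phone holder through step 5:
After step 0 (start): Eve
After step 1: Victor
After step 2: Quinn
After step 3: Eve
After step 4: Quinn
After step 5: Alice

At step 5, the holder is Alice.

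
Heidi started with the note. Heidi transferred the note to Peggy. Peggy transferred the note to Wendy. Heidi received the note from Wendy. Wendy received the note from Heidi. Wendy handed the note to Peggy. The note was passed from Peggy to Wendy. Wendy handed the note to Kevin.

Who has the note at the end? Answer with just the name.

Tracking the note through each event:
Start: Heidi has the note.
After event 1: Peggy has the note.
After event 2: Wendy has the note.
After event 3: Heidi has the note.
After event 4: Wendy has the note.
After event 5: Peggy has the note.
After event 6: Wendy has the note.
After event 7: Kevin has the note.

Answer: Kevin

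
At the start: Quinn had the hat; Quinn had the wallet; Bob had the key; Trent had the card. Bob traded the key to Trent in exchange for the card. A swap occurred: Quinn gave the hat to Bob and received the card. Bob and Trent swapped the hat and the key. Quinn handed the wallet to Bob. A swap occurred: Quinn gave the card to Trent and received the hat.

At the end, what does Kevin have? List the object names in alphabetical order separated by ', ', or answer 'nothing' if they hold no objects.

Tracking all object holders:
Start: hat:Quinn, wallet:Quinn, key:Bob, card:Trent
Event 1 (swap key<->card: now key:Trent, card:Bob). State: hat:Quinn, wallet:Quinn, key:Trent, card:Bob
Event 2 (swap hat<->card: now hat:Bob, card:Quinn). State: hat:Bob, wallet:Quinn, key:Trent, card:Quinn
Event 3 (swap hat<->key: now hat:Trent, key:Bob). State: hat:Trent, wallet:Quinn, key:Bob, card:Quinn
Event 4 (give wallet: Quinn -> Bob). State: hat:Trent, wallet:Bob, key:Bob, card:Quinn
Event 5 (swap card<->hat: now card:Trent, hat:Quinn). State: hat:Quinn, wallet:Bob, key:Bob, card:Trent

Final state: hat:Quinn, wallet:Bob, key:Bob, card:Trent
Kevin holds: (nothing).

Answer: nothing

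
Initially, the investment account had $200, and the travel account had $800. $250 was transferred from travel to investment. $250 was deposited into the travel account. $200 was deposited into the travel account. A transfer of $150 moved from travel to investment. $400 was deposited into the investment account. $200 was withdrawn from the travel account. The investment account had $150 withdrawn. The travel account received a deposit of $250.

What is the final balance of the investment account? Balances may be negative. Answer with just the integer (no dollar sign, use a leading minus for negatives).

Answer: 850

Derivation:
Tracking account balances step by step:
Start: investment=200, travel=800
Event 1 (transfer 250 travel -> investment): travel: 800 - 250 = 550, investment: 200 + 250 = 450. Balances: investment=450, travel=550
Event 2 (deposit 250 to travel): travel: 550 + 250 = 800. Balances: investment=450, travel=800
Event 3 (deposit 200 to travel): travel: 800 + 200 = 1000. Balances: investment=450, travel=1000
Event 4 (transfer 150 travel -> investment): travel: 1000 - 150 = 850, investment: 450 + 150 = 600. Balances: investment=600, travel=850
Event 5 (deposit 400 to investment): investment: 600 + 400 = 1000. Balances: investment=1000, travel=850
Event 6 (withdraw 200 from travel): travel: 850 - 200 = 650. Balances: investment=1000, travel=650
Event 7 (withdraw 150 from investment): investment: 1000 - 150 = 850. Balances: investment=850, travel=650
Event 8 (deposit 250 to travel): travel: 650 + 250 = 900. Balances: investment=850, travel=900

Final balance of investment: 850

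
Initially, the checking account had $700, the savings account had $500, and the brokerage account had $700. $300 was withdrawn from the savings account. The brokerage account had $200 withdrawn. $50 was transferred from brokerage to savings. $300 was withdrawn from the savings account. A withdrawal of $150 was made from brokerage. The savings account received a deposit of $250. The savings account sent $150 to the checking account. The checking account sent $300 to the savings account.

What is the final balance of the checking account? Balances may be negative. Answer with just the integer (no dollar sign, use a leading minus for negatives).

Tracking account balances step by step:
Start: checking=700, savings=500, brokerage=700
Event 1 (withdraw 300 from savings): savings: 500 - 300 = 200. Balances: checking=700, savings=200, brokerage=700
Event 2 (withdraw 200 from brokerage): brokerage: 700 - 200 = 500. Balances: checking=700, savings=200, brokerage=500
Event 3 (transfer 50 brokerage -> savings): brokerage: 500 - 50 = 450, savings: 200 + 50 = 250. Balances: checking=700, savings=250, brokerage=450
Event 4 (withdraw 300 from savings): savings: 250 - 300 = -50. Balances: checking=700, savings=-50, brokerage=450
Event 5 (withdraw 150 from brokerage): brokerage: 450 - 150 = 300. Balances: checking=700, savings=-50, brokerage=300
Event 6 (deposit 250 to savings): savings: -50 + 250 = 200. Balances: checking=700, savings=200, brokerage=300
Event 7 (transfer 150 savings -> checking): savings: 200 - 150 = 50, checking: 700 + 150 = 850. Balances: checking=850, savings=50, brokerage=300
Event 8 (transfer 300 checking -> savings): checking: 850 - 300 = 550, savings: 50 + 300 = 350. Balances: checking=550, savings=350, brokerage=300

Final balance of checking: 550

Answer: 550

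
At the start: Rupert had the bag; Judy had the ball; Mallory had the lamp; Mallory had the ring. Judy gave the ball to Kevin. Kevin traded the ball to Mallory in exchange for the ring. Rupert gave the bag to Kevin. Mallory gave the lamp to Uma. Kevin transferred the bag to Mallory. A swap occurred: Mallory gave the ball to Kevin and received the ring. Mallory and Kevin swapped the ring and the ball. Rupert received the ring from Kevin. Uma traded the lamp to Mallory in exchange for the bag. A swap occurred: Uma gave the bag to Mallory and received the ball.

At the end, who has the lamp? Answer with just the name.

Tracking all object holders:
Start: bag:Rupert, ball:Judy, lamp:Mallory, ring:Mallory
Event 1 (give ball: Judy -> Kevin). State: bag:Rupert, ball:Kevin, lamp:Mallory, ring:Mallory
Event 2 (swap ball<->ring: now ball:Mallory, ring:Kevin). State: bag:Rupert, ball:Mallory, lamp:Mallory, ring:Kevin
Event 3 (give bag: Rupert -> Kevin). State: bag:Kevin, ball:Mallory, lamp:Mallory, ring:Kevin
Event 4 (give lamp: Mallory -> Uma). State: bag:Kevin, ball:Mallory, lamp:Uma, ring:Kevin
Event 5 (give bag: Kevin -> Mallory). State: bag:Mallory, ball:Mallory, lamp:Uma, ring:Kevin
Event 6 (swap ball<->ring: now ball:Kevin, ring:Mallory). State: bag:Mallory, ball:Kevin, lamp:Uma, ring:Mallory
Event 7 (swap ring<->ball: now ring:Kevin, ball:Mallory). State: bag:Mallory, ball:Mallory, lamp:Uma, ring:Kevin
Event 8 (give ring: Kevin -> Rupert). State: bag:Mallory, ball:Mallory, lamp:Uma, ring:Rupert
Event 9 (swap lamp<->bag: now lamp:Mallory, bag:Uma). State: bag:Uma, ball:Mallory, lamp:Mallory, ring:Rupert
Event 10 (swap bag<->ball: now bag:Mallory, ball:Uma). State: bag:Mallory, ball:Uma, lamp:Mallory, ring:Rupert

Final state: bag:Mallory, ball:Uma, lamp:Mallory, ring:Rupert
The lamp is held by Mallory.

Answer: Mallory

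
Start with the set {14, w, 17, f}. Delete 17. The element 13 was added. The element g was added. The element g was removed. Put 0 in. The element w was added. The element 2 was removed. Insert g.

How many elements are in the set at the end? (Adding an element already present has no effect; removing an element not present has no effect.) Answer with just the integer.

Answer: 6

Derivation:
Tracking the set through each operation:
Start: {14, 17, f, w}
Event 1 (remove 17): removed. Set: {14, f, w}
Event 2 (add 13): added. Set: {13, 14, f, w}
Event 3 (add g): added. Set: {13, 14, f, g, w}
Event 4 (remove g): removed. Set: {13, 14, f, w}
Event 5 (add 0): added. Set: {0, 13, 14, f, w}
Event 6 (add w): already present, no change. Set: {0, 13, 14, f, w}
Event 7 (remove 2): not present, no change. Set: {0, 13, 14, f, w}
Event 8 (add g): added. Set: {0, 13, 14, f, g, w}

Final set: {0, 13, 14, f, g, w} (size 6)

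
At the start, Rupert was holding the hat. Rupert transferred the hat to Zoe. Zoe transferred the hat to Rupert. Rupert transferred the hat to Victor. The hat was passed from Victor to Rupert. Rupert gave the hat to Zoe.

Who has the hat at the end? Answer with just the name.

Tracking the hat through each event:
Start: Rupert has the hat.
After event 1: Zoe has the hat.
After event 2: Rupert has the hat.
After event 3: Victor has the hat.
After event 4: Rupert has the hat.
After event 5: Zoe has the hat.

Answer: Zoe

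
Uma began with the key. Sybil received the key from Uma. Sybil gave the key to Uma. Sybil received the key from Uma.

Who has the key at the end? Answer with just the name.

Tracking the key through each event:
Start: Uma has the key.
After event 1: Sybil has the key.
After event 2: Uma has the key.
After event 3: Sybil has the key.

Answer: Sybil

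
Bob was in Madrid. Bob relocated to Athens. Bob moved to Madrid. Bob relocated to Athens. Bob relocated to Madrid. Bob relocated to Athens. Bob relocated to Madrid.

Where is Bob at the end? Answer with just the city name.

Answer: Madrid

Derivation:
Tracking Bob's location:
Start: Bob is in Madrid.
After move 1: Madrid -> Athens. Bob is in Athens.
After move 2: Athens -> Madrid. Bob is in Madrid.
After move 3: Madrid -> Athens. Bob is in Athens.
After move 4: Athens -> Madrid. Bob is in Madrid.
After move 5: Madrid -> Athens. Bob is in Athens.
After move 6: Athens -> Madrid. Bob is in Madrid.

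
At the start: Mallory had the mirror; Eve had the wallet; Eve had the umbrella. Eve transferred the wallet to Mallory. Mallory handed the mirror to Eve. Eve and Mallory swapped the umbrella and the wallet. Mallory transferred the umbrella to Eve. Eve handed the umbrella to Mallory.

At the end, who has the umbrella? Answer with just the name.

Tracking all object holders:
Start: mirror:Mallory, wallet:Eve, umbrella:Eve
Event 1 (give wallet: Eve -> Mallory). State: mirror:Mallory, wallet:Mallory, umbrella:Eve
Event 2 (give mirror: Mallory -> Eve). State: mirror:Eve, wallet:Mallory, umbrella:Eve
Event 3 (swap umbrella<->wallet: now umbrella:Mallory, wallet:Eve). State: mirror:Eve, wallet:Eve, umbrella:Mallory
Event 4 (give umbrella: Mallory -> Eve). State: mirror:Eve, wallet:Eve, umbrella:Eve
Event 5 (give umbrella: Eve -> Mallory). State: mirror:Eve, wallet:Eve, umbrella:Mallory

Final state: mirror:Eve, wallet:Eve, umbrella:Mallory
The umbrella is held by Mallory.

Answer: Mallory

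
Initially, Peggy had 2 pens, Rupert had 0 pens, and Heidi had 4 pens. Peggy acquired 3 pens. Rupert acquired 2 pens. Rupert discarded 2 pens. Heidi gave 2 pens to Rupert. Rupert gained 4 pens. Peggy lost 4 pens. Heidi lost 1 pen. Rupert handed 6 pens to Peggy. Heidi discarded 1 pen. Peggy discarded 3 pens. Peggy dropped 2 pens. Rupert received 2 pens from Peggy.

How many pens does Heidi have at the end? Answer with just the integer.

Answer: 0

Derivation:
Tracking counts step by step:
Start: Peggy=2, Rupert=0, Heidi=4
Event 1 (Peggy +3): Peggy: 2 -> 5. State: Peggy=5, Rupert=0, Heidi=4
Event 2 (Rupert +2): Rupert: 0 -> 2. State: Peggy=5, Rupert=2, Heidi=4
Event 3 (Rupert -2): Rupert: 2 -> 0. State: Peggy=5, Rupert=0, Heidi=4
Event 4 (Heidi -> Rupert, 2): Heidi: 4 -> 2, Rupert: 0 -> 2. State: Peggy=5, Rupert=2, Heidi=2
Event 5 (Rupert +4): Rupert: 2 -> 6. State: Peggy=5, Rupert=6, Heidi=2
Event 6 (Peggy -4): Peggy: 5 -> 1. State: Peggy=1, Rupert=6, Heidi=2
Event 7 (Heidi -1): Heidi: 2 -> 1. State: Peggy=1, Rupert=6, Heidi=1
Event 8 (Rupert -> Peggy, 6): Rupert: 6 -> 0, Peggy: 1 -> 7. State: Peggy=7, Rupert=0, Heidi=1
Event 9 (Heidi -1): Heidi: 1 -> 0. State: Peggy=7, Rupert=0, Heidi=0
Event 10 (Peggy -3): Peggy: 7 -> 4. State: Peggy=4, Rupert=0, Heidi=0
Event 11 (Peggy -2): Peggy: 4 -> 2. State: Peggy=2, Rupert=0, Heidi=0
Event 12 (Peggy -> Rupert, 2): Peggy: 2 -> 0, Rupert: 0 -> 2. State: Peggy=0, Rupert=2, Heidi=0

Heidi's final count: 0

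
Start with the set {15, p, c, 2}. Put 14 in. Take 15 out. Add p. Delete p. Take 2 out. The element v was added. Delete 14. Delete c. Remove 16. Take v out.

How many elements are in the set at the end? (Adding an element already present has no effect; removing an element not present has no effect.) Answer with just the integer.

Answer: 0

Derivation:
Tracking the set through each operation:
Start: {15, 2, c, p}
Event 1 (add 14): added. Set: {14, 15, 2, c, p}
Event 2 (remove 15): removed. Set: {14, 2, c, p}
Event 3 (add p): already present, no change. Set: {14, 2, c, p}
Event 4 (remove p): removed. Set: {14, 2, c}
Event 5 (remove 2): removed. Set: {14, c}
Event 6 (add v): added. Set: {14, c, v}
Event 7 (remove 14): removed. Set: {c, v}
Event 8 (remove c): removed. Set: {v}
Event 9 (remove 16): not present, no change. Set: {v}
Event 10 (remove v): removed. Set: {}

Final set: {} (size 0)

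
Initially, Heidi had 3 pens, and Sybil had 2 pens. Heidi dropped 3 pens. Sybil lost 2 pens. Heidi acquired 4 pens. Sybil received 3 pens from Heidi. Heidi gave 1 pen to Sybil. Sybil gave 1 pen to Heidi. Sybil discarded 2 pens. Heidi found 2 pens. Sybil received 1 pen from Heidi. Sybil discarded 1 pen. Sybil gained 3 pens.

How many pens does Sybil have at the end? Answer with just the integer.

Answer: 4

Derivation:
Tracking counts step by step:
Start: Heidi=3, Sybil=2
Event 1 (Heidi -3): Heidi: 3 -> 0. State: Heidi=0, Sybil=2
Event 2 (Sybil -2): Sybil: 2 -> 0. State: Heidi=0, Sybil=0
Event 3 (Heidi +4): Heidi: 0 -> 4. State: Heidi=4, Sybil=0
Event 4 (Heidi -> Sybil, 3): Heidi: 4 -> 1, Sybil: 0 -> 3. State: Heidi=1, Sybil=3
Event 5 (Heidi -> Sybil, 1): Heidi: 1 -> 0, Sybil: 3 -> 4. State: Heidi=0, Sybil=4
Event 6 (Sybil -> Heidi, 1): Sybil: 4 -> 3, Heidi: 0 -> 1. State: Heidi=1, Sybil=3
Event 7 (Sybil -2): Sybil: 3 -> 1. State: Heidi=1, Sybil=1
Event 8 (Heidi +2): Heidi: 1 -> 3. State: Heidi=3, Sybil=1
Event 9 (Heidi -> Sybil, 1): Heidi: 3 -> 2, Sybil: 1 -> 2. State: Heidi=2, Sybil=2
Event 10 (Sybil -1): Sybil: 2 -> 1. State: Heidi=2, Sybil=1
Event 11 (Sybil +3): Sybil: 1 -> 4. State: Heidi=2, Sybil=4

Sybil's final count: 4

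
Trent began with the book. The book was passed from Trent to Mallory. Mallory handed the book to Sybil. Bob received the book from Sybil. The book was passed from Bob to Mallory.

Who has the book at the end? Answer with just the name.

Answer: Mallory

Derivation:
Tracking the book through each event:
Start: Trent has the book.
After event 1: Mallory has the book.
After event 2: Sybil has the book.
After event 3: Bob has the book.
After event 4: Mallory has the book.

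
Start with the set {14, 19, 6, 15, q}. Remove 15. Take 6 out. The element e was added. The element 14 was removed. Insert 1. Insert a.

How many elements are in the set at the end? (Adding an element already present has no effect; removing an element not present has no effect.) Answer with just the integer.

Tracking the set through each operation:
Start: {14, 15, 19, 6, q}
Event 1 (remove 15): removed. Set: {14, 19, 6, q}
Event 2 (remove 6): removed. Set: {14, 19, q}
Event 3 (add e): added. Set: {14, 19, e, q}
Event 4 (remove 14): removed. Set: {19, e, q}
Event 5 (add 1): added. Set: {1, 19, e, q}
Event 6 (add a): added. Set: {1, 19, a, e, q}

Final set: {1, 19, a, e, q} (size 5)

Answer: 5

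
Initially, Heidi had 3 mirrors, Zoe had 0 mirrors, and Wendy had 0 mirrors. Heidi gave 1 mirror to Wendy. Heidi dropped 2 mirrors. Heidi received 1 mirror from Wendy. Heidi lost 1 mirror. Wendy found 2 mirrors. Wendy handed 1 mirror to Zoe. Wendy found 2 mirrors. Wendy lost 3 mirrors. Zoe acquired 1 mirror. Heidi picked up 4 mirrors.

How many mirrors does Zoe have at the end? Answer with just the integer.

Tracking counts step by step:
Start: Heidi=3, Zoe=0, Wendy=0
Event 1 (Heidi -> Wendy, 1): Heidi: 3 -> 2, Wendy: 0 -> 1. State: Heidi=2, Zoe=0, Wendy=1
Event 2 (Heidi -2): Heidi: 2 -> 0. State: Heidi=0, Zoe=0, Wendy=1
Event 3 (Wendy -> Heidi, 1): Wendy: 1 -> 0, Heidi: 0 -> 1. State: Heidi=1, Zoe=0, Wendy=0
Event 4 (Heidi -1): Heidi: 1 -> 0. State: Heidi=0, Zoe=0, Wendy=0
Event 5 (Wendy +2): Wendy: 0 -> 2. State: Heidi=0, Zoe=0, Wendy=2
Event 6 (Wendy -> Zoe, 1): Wendy: 2 -> 1, Zoe: 0 -> 1. State: Heidi=0, Zoe=1, Wendy=1
Event 7 (Wendy +2): Wendy: 1 -> 3. State: Heidi=0, Zoe=1, Wendy=3
Event 8 (Wendy -3): Wendy: 3 -> 0. State: Heidi=0, Zoe=1, Wendy=0
Event 9 (Zoe +1): Zoe: 1 -> 2. State: Heidi=0, Zoe=2, Wendy=0
Event 10 (Heidi +4): Heidi: 0 -> 4. State: Heidi=4, Zoe=2, Wendy=0

Zoe's final count: 2

Answer: 2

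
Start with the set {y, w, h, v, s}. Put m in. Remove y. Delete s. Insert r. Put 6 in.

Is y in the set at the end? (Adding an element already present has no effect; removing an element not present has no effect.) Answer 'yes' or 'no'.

Answer: no

Derivation:
Tracking the set through each operation:
Start: {h, s, v, w, y}
Event 1 (add m): added. Set: {h, m, s, v, w, y}
Event 2 (remove y): removed. Set: {h, m, s, v, w}
Event 3 (remove s): removed. Set: {h, m, v, w}
Event 4 (add r): added. Set: {h, m, r, v, w}
Event 5 (add 6): added. Set: {6, h, m, r, v, w}

Final set: {6, h, m, r, v, w} (size 6)
y is NOT in the final set.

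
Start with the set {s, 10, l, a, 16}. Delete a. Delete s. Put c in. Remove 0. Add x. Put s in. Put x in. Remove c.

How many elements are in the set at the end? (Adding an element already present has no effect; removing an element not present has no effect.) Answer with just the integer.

Answer: 5

Derivation:
Tracking the set through each operation:
Start: {10, 16, a, l, s}
Event 1 (remove a): removed. Set: {10, 16, l, s}
Event 2 (remove s): removed. Set: {10, 16, l}
Event 3 (add c): added. Set: {10, 16, c, l}
Event 4 (remove 0): not present, no change. Set: {10, 16, c, l}
Event 5 (add x): added. Set: {10, 16, c, l, x}
Event 6 (add s): added. Set: {10, 16, c, l, s, x}
Event 7 (add x): already present, no change. Set: {10, 16, c, l, s, x}
Event 8 (remove c): removed. Set: {10, 16, l, s, x}

Final set: {10, 16, l, s, x} (size 5)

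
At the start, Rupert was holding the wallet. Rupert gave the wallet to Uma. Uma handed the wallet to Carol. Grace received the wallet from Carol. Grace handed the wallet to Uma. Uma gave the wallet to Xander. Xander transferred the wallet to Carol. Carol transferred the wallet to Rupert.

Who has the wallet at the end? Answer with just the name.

Tracking the wallet through each event:
Start: Rupert has the wallet.
After event 1: Uma has the wallet.
After event 2: Carol has the wallet.
After event 3: Grace has the wallet.
After event 4: Uma has the wallet.
After event 5: Xander has the wallet.
After event 6: Carol has the wallet.
After event 7: Rupert has the wallet.

Answer: Rupert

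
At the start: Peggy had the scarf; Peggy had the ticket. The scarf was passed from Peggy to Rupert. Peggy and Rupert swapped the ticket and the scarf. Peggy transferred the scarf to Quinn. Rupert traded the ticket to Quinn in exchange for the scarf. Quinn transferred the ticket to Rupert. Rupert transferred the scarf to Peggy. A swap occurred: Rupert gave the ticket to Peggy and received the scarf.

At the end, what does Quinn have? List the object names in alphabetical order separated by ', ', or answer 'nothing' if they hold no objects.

Answer: nothing

Derivation:
Tracking all object holders:
Start: scarf:Peggy, ticket:Peggy
Event 1 (give scarf: Peggy -> Rupert). State: scarf:Rupert, ticket:Peggy
Event 2 (swap ticket<->scarf: now ticket:Rupert, scarf:Peggy). State: scarf:Peggy, ticket:Rupert
Event 3 (give scarf: Peggy -> Quinn). State: scarf:Quinn, ticket:Rupert
Event 4 (swap ticket<->scarf: now ticket:Quinn, scarf:Rupert). State: scarf:Rupert, ticket:Quinn
Event 5 (give ticket: Quinn -> Rupert). State: scarf:Rupert, ticket:Rupert
Event 6 (give scarf: Rupert -> Peggy). State: scarf:Peggy, ticket:Rupert
Event 7 (swap ticket<->scarf: now ticket:Peggy, scarf:Rupert). State: scarf:Rupert, ticket:Peggy

Final state: scarf:Rupert, ticket:Peggy
Quinn holds: (nothing).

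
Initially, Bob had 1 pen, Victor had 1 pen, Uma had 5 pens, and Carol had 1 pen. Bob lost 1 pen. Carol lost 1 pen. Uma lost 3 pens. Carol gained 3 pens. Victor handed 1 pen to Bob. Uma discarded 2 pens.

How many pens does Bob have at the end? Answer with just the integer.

Tracking counts step by step:
Start: Bob=1, Victor=1, Uma=5, Carol=1
Event 1 (Bob -1): Bob: 1 -> 0. State: Bob=0, Victor=1, Uma=5, Carol=1
Event 2 (Carol -1): Carol: 1 -> 0. State: Bob=0, Victor=1, Uma=5, Carol=0
Event 3 (Uma -3): Uma: 5 -> 2. State: Bob=0, Victor=1, Uma=2, Carol=0
Event 4 (Carol +3): Carol: 0 -> 3. State: Bob=0, Victor=1, Uma=2, Carol=3
Event 5 (Victor -> Bob, 1): Victor: 1 -> 0, Bob: 0 -> 1. State: Bob=1, Victor=0, Uma=2, Carol=3
Event 6 (Uma -2): Uma: 2 -> 0. State: Bob=1, Victor=0, Uma=0, Carol=3

Bob's final count: 1

Answer: 1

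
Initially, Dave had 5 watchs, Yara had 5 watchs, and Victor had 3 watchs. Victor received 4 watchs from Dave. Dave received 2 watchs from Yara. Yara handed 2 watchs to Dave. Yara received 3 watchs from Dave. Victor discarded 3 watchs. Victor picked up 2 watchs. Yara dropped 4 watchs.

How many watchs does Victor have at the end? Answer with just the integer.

Answer: 6

Derivation:
Tracking counts step by step:
Start: Dave=5, Yara=5, Victor=3
Event 1 (Dave -> Victor, 4): Dave: 5 -> 1, Victor: 3 -> 7. State: Dave=1, Yara=5, Victor=7
Event 2 (Yara -> Dave, 2): Yara: 5 -> 3, Dave: 1 -> 3. State: Dave=3, Yara=3, Victor=7
Event 3 (Yara -> Dave, 2): Yara: 3 -> 1, Dave: 3 -> 5. State: Dave=5, Yara=1, Victor=7
Event 4 (Dave -> Yara, 3): Dave: 5 -> 2, Yara: 1 -> 4. State: Dave=2, Yara=4, Victor=7
Event 5 (Victor -3): Victor: 7 -> 4. State: Dave=2, Yara=4, Victor=4
Event 6 (Victor +2): Victor: 4 -> 6. State: Dave=2, Yara=4, Victor=6
Event 7 (Yara -4): Yara: 4 -> 0. State: Dave=2, Yara=0, Victor=6

Victor's final count: 6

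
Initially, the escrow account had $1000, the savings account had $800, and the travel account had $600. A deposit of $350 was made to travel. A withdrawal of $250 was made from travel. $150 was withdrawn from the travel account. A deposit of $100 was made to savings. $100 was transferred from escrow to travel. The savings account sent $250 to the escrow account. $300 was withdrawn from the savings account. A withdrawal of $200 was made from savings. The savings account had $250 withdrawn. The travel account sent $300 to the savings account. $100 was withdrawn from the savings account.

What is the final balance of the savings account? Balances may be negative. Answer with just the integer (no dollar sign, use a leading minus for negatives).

Answer: 100

Derivation:
Tracking account balances step by step:
Start: escrow=1000, savings=800, travel=600
Event 1 (deposit 350 to travel): travel: 600 + 350 = 950. Balances: escrow=1000, savings=800, travel=950
Event 2 (withdraw 250 from travel): travel: 950 - 250 = 700. Balances: escrow=1000, savings=800, travel=700
Event 3 (withdraw 150 from travel): travel: 700 - 150 = 550. Balances: escrow=1000, savings=800, travel=550
Event 4 (deposit 100 to savings): savings: 800 + 100 = 900. Balances: escrow=1000, savings=900, travel=550
Event 5 (transfer 100 escrow -> travel): escrow: 1000 - 100 = 900, travel: 550 + 100 = 650. Balances: escrow=900, savings=900, travel=650
Event 6 (transfer 250 savings -> escrow): savings: 900 - 250 = 650, escrow: 900 + 250 = 1150. Balances: escrow=1150, savings=650, travel=650
Event 7 (withdraw 300 from savings): savings: 650 - 300 = 350. Balances: escrow=1150, savings=350, travel=650
Event 8 (withdraw 200 from savings): savings: 350 - 200 = 150. Balances: escrow=1150, savings=150, travel=650
Event 9 (withdraw 250 from savings): savings: 150 - 250 = -100. Balances: escrow=1150, savings=-100, travel=650
Event 10 (transfer 300 travel -> savings): travel: 650 - 300 = 350, savings: -100 + 300 = 200. Balances: escrow=1150, savings=200, travel=350
Event 11 (withdraw 100 from savings): savings: 200 - 100 = 100. Balances: escrow=1150, savings=100, travel=350

Final balance of savings: 100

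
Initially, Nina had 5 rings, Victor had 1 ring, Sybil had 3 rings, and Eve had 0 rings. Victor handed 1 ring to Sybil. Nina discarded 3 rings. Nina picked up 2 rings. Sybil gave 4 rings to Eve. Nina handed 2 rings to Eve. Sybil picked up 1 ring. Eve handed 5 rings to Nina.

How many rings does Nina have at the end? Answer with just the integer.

Tracking counts step by step:
Start: Nina=5, Victor=1, Sybil=3, Eve=0
Event 1 (Victor -> Sybil, 1): Victor: 1 -> 0, Sybil: 3 -> 4. State: Nina=5, Victor=0, Sybil=4, Eve=0
Event 2 (Nina -3): Nina: 5 -> 2. State: Nina=2, Victor=0, Sybil=4, Eve=0
Event 3 (Nina +2): Nina: 2 -> 4. State: Nina=4, Victor=0, Sybil=4, Eve=0
Event 4 (Sybil -> Eve, 4): Sybil: 4 -> 0, Eve: 0 -> 4. State: Nina=4, Victor=0, Sybil=0, Eve=4
Event 5 (Nina -> Eve, 2): Nina: 4 -> 2, Eve: 4 -> 6. State: Nina=2, Victor=0, Sybil=0, Eve=6
Event 6 (Sybil +1): Sybil: 0 -> 1. State: Nina=2, Victor=0, Sybil=1, Eve=6
Event 7 (Eve -> Nina, 5): Eve: 6 -> 1, Nina: 2 -> 7. State: Nina=7, Victor=0, Sybil=1, Eve=1

Nina's final count: 7

Answer: 7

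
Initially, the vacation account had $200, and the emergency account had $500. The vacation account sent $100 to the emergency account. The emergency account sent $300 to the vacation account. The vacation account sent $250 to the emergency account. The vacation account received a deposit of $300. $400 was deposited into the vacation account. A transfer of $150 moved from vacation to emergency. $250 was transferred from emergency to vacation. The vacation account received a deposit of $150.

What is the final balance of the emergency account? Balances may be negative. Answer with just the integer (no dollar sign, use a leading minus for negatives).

Answer: 450

Derivation:
Tracking account balances step by step:
Start: vacation=200, emergency=500
Event 1 (transfer 100 vacation -> emergency): vacation: 200 - 100 = 100, emergency: 500 + 100 = 600. Balances: vacation=100, emergency=600
Event 2 (transfer 300 emergency -> vacation): emergency: 600 - 300 = 300, vacation: 100 + 300 = 400. Balances: vacation=400, emergency=300
Event 3 (transfer 250 vacation -> emergency): vacation: 400 - 250 = 150, emergency: 300 + 250 = 550. Balances: vacation=150, emergency=550
Event 4 (deposit 300 to vacation): vacation: 150 + 300 = 450. Balances: vacation=450, emergency=550
Event 5 (deposit 400 to vacation): vacation: 450 + 400 = 850. Balances: vacation=850, emergency=550
Event 6 (transfer 150 vacation -> emergency): vacation: 850 - 150 = 700, emergency: 550 + 150 = 700. Balances: vacation=700, emergency=700
Event 7 (transfer 250 emergency -> vacation): emergency: 700 - 250 = 450, vacation: 700 + 250 = 950. Balances: vacation=950, emergency=450
Event 8 (deposit 150 to vacation): vacation: 950 + 150 = 1100. Balances: vacation=1100, emergency=450

Final balance of emergency: 450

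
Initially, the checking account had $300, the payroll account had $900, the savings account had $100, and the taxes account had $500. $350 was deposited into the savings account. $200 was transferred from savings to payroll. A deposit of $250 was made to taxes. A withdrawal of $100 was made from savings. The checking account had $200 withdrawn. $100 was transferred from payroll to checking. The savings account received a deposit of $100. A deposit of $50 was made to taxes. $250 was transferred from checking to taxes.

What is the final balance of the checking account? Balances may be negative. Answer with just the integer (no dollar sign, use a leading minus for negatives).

Answer: -50

Derivation:
Tracking account balances step by step:
Start: checking=300, payroll=900, savings=100, taxes=500
Event 1 (deposit 350 to savings): savings: 100 + 350 = 450. Balances: checking=300, payroll=900, savings=450, taxes=500
Event 2 (transfer 200 savings -> payroll): savings: 450 - 200 = 250, payroll: 900 + 200 = 1100. Balances: checking=300, payroll=1100, savings=250, taxes=500
Event 3 (deposit 250 to taxes): taxes: 500 + 250 = 750. Balances: checking=300, payroll=1100, savings=250, taxes=750
Event 4 (withdraw 100 from savings): savings: 250 - 100 = 150. Balances: checking=300, payroll=1100, savings=150, taxes=750
Event 5 (withdraw 200 from checking): checking: 300 - 200 = 100. Balances: checking=100, payroll=1100, savings=150, taxes=750
Event 6 (transfer 100 payroll -> checking): payroll: 1100 - 100 = 1000, checking: 100 + 100 = 200. Balances: checking=200, payroll=1000, savings=150, taxes=750
Event 7 (deposit 100 to savings): savings: 150 + 100 = 250. Balances: checking=200, payroll=1000, savings=250, taxes=750
Event 8 (deposit 50 to taxes): taxes: 750 + 50 = 800. Balances: checking=200, payroll=1000, savings=250, taxes=800
Event 9 (transfer 250 checking -> taxes): checking: 200 - 250 = -50, taxes: 800 + 250 = 1050. Balances: checking=-50, payroll=1000, savings=250, taxes=1050

Final balance of checking: -50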